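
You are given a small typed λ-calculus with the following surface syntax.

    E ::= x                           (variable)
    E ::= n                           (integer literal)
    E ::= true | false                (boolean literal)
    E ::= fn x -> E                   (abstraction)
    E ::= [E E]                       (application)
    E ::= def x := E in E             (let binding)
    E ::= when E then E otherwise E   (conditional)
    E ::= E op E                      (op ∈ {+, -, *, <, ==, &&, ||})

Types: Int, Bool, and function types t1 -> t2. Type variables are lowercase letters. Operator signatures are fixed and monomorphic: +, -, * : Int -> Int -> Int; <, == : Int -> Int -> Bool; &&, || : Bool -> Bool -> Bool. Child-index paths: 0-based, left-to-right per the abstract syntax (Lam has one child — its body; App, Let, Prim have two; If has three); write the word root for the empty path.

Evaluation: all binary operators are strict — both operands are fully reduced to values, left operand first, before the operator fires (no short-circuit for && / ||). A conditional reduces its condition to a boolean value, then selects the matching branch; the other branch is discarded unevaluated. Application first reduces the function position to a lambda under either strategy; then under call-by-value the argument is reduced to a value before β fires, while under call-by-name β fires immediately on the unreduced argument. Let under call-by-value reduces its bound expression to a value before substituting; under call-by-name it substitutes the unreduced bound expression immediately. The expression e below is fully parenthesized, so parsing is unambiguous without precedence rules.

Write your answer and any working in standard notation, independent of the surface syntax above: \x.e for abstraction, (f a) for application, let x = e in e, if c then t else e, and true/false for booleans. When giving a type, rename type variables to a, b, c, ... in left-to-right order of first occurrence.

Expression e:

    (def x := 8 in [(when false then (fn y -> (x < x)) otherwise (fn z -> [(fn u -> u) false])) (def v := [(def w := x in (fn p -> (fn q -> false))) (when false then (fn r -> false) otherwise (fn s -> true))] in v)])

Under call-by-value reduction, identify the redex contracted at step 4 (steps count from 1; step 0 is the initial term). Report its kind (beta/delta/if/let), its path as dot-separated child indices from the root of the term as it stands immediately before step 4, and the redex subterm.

Trace:
step 0: (let x = 8 in ((if false then (\y.(x < x)) else (\z.((\u.u) false))) (let v = ((let w = x in (\p.(\q.false))) (if false then (\r.false) else (\s.true))) in v)))
step 1: [let@root] ((if false then (\y.(8 < 8)) else (\z.((\u.u) false))) (let v = ((let w = 8 in (\p.(\q.false))) (if false then (\r.false) else (\s.true))) in v))
step 2: [if@0] ((\z.((\u.u) false)) (let v = ((let w = 8 in (\p.(\q.false))) (if false then (\r.false) else (\s.true))) in v))
step 3: [let@1.0.0] ((\z.((\u.u) false)) (let v = ((\p.(\q.false)) (if false then (\r.false) else (\s.true))) in v))
step 4: [if@1.0.1] ((\z.((\u.u) false)) (let v = ((\p.(\q.false)) (\s.true)) in v))

Answer: if at 1.0.1 : (if false then (\r.false) else (\s.true))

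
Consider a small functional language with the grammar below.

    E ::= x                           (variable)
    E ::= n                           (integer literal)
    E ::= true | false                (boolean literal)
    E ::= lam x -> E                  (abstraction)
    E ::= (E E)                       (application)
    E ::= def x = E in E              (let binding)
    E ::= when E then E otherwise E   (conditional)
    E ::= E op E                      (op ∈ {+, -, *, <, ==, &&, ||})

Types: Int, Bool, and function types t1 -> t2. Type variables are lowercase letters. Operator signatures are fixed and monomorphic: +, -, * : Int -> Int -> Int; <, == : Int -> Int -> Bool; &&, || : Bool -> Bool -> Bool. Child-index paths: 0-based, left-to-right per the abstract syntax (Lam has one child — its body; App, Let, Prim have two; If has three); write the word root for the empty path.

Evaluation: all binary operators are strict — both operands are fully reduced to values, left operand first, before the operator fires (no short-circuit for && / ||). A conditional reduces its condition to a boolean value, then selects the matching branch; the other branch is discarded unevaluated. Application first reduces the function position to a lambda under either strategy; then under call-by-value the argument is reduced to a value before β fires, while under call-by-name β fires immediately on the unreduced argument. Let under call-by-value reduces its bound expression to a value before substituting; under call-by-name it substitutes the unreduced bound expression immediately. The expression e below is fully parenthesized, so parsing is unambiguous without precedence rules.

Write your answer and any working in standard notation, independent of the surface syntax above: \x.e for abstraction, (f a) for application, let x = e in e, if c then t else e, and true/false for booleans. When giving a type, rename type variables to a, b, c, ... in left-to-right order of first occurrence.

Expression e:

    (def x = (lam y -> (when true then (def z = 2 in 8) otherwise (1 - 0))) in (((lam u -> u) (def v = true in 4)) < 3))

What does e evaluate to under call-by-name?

Working:
step 0: (let x = (\y.(if true then (let z = 2 in 8) else (1 - 0))) in (((\u.u) (let v = true in 4)) < 3))
step 1: [let@root] (((\u.u) (let v = true in 4)) < 3)
step 2: [beta@0] ((let v = true in 4) < 3)
step 3: [let@0] (4 < 3)
step 4: [delta@root] false

Answer: false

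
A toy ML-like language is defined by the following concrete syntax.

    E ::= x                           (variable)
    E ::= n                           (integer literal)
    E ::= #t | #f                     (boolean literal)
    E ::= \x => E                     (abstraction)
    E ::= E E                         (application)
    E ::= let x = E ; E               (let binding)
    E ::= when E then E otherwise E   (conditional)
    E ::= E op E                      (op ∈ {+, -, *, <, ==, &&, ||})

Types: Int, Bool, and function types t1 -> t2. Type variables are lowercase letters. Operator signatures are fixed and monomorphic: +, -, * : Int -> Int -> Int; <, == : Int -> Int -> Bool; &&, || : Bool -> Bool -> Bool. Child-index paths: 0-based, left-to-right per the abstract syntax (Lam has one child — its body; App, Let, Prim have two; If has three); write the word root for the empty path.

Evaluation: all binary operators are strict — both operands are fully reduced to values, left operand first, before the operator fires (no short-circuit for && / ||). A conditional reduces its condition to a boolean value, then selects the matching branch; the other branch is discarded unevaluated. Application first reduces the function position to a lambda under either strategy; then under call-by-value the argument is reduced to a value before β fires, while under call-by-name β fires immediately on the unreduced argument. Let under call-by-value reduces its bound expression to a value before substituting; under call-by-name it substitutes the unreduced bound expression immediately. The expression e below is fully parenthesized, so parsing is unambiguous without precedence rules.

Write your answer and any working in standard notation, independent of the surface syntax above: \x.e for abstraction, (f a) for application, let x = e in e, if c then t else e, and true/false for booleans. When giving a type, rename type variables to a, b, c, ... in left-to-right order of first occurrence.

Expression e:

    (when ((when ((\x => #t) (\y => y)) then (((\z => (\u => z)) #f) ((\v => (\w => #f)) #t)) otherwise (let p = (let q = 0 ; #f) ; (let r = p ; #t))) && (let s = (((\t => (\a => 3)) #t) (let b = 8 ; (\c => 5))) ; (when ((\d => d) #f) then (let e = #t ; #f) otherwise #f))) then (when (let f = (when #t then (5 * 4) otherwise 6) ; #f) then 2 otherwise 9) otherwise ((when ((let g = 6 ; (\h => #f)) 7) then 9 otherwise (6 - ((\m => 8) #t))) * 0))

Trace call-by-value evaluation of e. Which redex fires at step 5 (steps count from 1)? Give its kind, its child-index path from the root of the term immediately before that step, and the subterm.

Answer: beta at 0.0 : ((\u.false) (\w.false))

Trace:
step 0: (if ((if ((\x.true) (\y.y)) then (((\z.(\u.z)) false) ((\v.(\w.false)) true)) else (let p = (let q = 0 in false) in (let r = p in true))) && (let s = (((\t.(\a.3)) true) (let b = 8 in (\c.5))) in (if ((\d.d) false) then (let e = true in false) else false))) then (if (let f = (if true then (5 * 4) else 6) in false) then 2 else 9) else ((if ((let g = 6 in (\h.false)) 7) then 9 else (6 - ((\m.8) true))) * 0))
step 1: [beta@0.0.0] (if ((if true then (((\z.(\u.z)) false) ((\v.(\w.false)) true)) else (let p = (let q = 0 in false) in (let r = p in true))) && (let s = (((\t.(\a.3)) true) (let b = 8 in (\c.5))) in (if ((\d.d) false) then (let e = true in false) else false))) then (if (let f = (if true then (5 * 4) else 6) in false) then 2 else 9) else ((if ((let g = 6 in (\h.false)) 7) then 9 else (6 - ((\m.8) true))) * 0))
step 2: [if@0.0] (if ((((\z.(\u.z)) false) ((\v.(\w.false)) true)) && (let s = (((\t.(\a.3)) true) (let b = 8 in (\c.5))) in (if ((\d.d) false) then (let e = true in false) else false))) then (if (let f = (if true then (5 * 4) else 6) in false) then 2 else 9) else ((if ((let g = 6 in (\h.false)) 7) then 9 else (6 - ((\m.8) true))) * 0))
step 3: [beta@0.0.0] (if (((\u.false) ((\v.(\w.false)) true)) && (let s = (((\t.(\a.3)) true) (let b = 8 in (\c.5))) in (if ((\d.d) false) then (let e = true in false) else false))) then (if (let f = (if true then (5 * 4) else 6) in false) then 2 else 9) else ((if ((let g = 6 in (\h.false)) 7) then 9 else (6 - ((\m.8) true))) * 0))
step 4: [beta@0.0.1] (if (((\u.false) (\w.false)) && (let s = (((\t.(\a.3)) true) (let b = 8 in (\c.5))) in (if ((\d.d) false) then (let e = true in false) else false))) then (if (let f = (if true then (5 * 4) else 6) in false) then 2 else 9) else ((if ((let g = 6 in (\h.false)) 7) then 9 else (6 - ((\m.8) true))) * 0))
step 5: [beta@0.0] (if (false && (let s = (((\t.(\a.3)) true) (let b = 8 in (\c.5))) in (if ((\d.d) false) then (let e = true in false) else false))) then (if (let f = (if true then (5 * 4) else 6) in false) then 2 else 9) else ((if ((let g = 6 in (\h.false)) 7) then 9 else (6 - ((\m.8) true))) * 0))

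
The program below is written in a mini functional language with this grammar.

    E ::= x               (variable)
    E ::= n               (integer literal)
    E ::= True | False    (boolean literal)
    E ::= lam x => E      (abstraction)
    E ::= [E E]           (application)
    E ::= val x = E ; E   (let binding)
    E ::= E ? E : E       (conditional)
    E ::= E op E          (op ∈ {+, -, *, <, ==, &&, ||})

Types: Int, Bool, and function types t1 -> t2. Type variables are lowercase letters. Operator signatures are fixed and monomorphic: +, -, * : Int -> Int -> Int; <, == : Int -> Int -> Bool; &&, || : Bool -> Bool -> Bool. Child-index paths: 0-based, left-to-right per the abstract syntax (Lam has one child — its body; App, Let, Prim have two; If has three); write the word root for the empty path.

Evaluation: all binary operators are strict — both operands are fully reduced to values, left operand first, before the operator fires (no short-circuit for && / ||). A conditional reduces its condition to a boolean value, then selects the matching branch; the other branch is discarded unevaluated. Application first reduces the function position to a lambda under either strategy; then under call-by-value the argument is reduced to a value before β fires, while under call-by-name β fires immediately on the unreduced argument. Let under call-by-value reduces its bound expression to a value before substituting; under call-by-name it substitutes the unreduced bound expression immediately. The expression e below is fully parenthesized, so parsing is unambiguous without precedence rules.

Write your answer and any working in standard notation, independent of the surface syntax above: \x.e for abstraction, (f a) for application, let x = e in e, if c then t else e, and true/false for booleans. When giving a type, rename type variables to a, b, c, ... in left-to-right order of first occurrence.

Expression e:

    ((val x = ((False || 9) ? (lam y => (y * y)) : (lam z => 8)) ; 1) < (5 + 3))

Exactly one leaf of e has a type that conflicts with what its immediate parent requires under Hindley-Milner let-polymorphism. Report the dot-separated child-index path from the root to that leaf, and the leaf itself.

Answer: 0.0.0.1 : 9

Trace:
  unify Bool ~ Bool
  unify Int ~ Bool
  FAIL: mismatch Int ~ Bool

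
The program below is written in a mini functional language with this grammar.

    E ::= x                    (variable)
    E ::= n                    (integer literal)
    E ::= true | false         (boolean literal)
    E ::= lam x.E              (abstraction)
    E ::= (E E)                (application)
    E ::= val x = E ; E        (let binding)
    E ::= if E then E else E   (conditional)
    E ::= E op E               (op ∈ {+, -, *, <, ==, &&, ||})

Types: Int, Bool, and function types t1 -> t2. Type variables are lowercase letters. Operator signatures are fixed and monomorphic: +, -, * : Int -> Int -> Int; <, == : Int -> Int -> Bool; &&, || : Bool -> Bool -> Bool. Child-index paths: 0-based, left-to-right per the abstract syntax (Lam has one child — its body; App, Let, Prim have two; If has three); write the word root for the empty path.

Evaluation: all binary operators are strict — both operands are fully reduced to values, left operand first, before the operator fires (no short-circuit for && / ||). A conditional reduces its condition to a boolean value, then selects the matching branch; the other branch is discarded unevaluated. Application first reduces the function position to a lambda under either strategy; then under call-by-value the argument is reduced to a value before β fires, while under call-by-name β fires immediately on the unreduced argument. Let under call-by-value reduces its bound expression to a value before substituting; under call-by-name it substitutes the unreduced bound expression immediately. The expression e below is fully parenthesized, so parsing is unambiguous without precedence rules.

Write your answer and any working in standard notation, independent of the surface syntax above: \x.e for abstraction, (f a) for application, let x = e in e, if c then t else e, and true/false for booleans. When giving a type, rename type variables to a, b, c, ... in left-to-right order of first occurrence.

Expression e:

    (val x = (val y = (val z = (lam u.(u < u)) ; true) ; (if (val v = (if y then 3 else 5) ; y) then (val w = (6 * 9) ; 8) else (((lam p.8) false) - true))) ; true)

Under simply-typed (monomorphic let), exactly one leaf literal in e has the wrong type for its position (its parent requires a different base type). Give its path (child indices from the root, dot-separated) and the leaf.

Answer: 0.1.2.1 : true

Derivation:
u : a
  unify a ~ Int
u : Int
  unify Int ~ Int
\u._ : Int -> Bool
let z : Int -> Bool
let y : Bool
y : Bool
  unify Bool ~ Bool
  unify Int ~ Int
let v : Int
y : Bool
  unify Bool ~ Bool
  unify Int ~ Int
  unify Int ~ Int
let w : Int
\p._ : b -> Int
  unify b -> Int ~ Bool -> c
  unify b ~ Bool
  unify Int ~ c
_ _ : Int
  unify Int ~ Int
  unify Bool ~ Int
  FAIL: mismatch Bool ~ Int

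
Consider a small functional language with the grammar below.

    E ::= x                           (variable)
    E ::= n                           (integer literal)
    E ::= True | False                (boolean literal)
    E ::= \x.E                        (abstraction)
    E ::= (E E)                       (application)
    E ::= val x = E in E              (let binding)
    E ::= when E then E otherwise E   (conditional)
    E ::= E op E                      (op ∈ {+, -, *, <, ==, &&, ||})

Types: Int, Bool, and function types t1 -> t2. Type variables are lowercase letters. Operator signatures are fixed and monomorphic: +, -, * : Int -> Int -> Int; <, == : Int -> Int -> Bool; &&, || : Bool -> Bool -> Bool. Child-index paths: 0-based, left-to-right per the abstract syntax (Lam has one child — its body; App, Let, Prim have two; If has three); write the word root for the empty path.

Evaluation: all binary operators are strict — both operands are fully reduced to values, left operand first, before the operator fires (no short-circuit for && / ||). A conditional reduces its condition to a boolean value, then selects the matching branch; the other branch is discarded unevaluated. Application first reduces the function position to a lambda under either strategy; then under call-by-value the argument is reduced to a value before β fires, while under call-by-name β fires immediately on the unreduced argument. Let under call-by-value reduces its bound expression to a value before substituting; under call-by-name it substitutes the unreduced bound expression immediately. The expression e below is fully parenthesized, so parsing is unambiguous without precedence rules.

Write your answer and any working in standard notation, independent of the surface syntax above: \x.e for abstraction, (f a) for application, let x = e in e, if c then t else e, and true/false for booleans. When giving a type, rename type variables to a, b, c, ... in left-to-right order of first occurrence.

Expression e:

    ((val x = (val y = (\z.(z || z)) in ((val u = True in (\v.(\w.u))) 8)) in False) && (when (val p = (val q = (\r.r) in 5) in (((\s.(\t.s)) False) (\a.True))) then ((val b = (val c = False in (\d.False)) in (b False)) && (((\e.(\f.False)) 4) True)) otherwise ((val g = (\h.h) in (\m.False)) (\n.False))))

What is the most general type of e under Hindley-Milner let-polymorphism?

Answer: Bool

Working:
z : a
  unify a ~ Bool
z : Bool
  unify Bool ~ Bool
\z._ : Bool -> Bool
let y : Bool -> Bool
let u : Bool
u : Bool
\w._ : c -> Bool
\v._ : b -> c -> Bool
  unify b -> c -> Bool ~ Int -> d
  unify b ~ Int
  unify c -> Bool ~ d
_ _ : c -> Bool
let x : forall. c -> Bool
  unify Bool ~ Bool
r : e
\r._ : e -> e
let q : forall. e -> e
let p : Int
s : f
\t._ : g -> f
\s._ : f -> g -> f
  unify f -> g -> f ~ Bool -> h
  unify f ~ Bool
  unify g -> Bool ~ h
_ _ : g -> Bool
\a._ : i -> Bool
  unify g -> Bool ~ (i -> Bool) -> j
  unify g ~ i -> Bool
  unify Bool ~ j
_ _ : Bool
  unify Bool ~ Bool
let c : Bool
\d._ : k -> Bool
let b : forall. k -> Bool
b : l -> Bool
  unify l -> Bool ~ Bool -> m
  unify l ~ Bool
  unify Bool ~ m
_ _ : Bool
  unify Bool ~ Bool
\f._ : o -> Bool
\e._ : n -> o -> Bool
  unify n -> o -> Bool ~ Int -> p
  unify n ~ Int
  unify o -> Bool ~ p
_ _ : o -> Bool
  unify o -> Bool ~ Bool -> q
  unify o ~ Bool
  unify Bool ~ q
_ _ : Bool
  unify Bool ~ Bool
h : r
\h._ : r -> r
let g : forall. r -> r
\m._ : s -> Bool
\n._ : t -> Bool
  unify s -> Bool ~ (t -> Bool) -> u
  unify s ~ t -> Bool
  unify Bool ~ u
_ _ : Bool
  unify Bool ~ Bool
  unify Bool ~ Bool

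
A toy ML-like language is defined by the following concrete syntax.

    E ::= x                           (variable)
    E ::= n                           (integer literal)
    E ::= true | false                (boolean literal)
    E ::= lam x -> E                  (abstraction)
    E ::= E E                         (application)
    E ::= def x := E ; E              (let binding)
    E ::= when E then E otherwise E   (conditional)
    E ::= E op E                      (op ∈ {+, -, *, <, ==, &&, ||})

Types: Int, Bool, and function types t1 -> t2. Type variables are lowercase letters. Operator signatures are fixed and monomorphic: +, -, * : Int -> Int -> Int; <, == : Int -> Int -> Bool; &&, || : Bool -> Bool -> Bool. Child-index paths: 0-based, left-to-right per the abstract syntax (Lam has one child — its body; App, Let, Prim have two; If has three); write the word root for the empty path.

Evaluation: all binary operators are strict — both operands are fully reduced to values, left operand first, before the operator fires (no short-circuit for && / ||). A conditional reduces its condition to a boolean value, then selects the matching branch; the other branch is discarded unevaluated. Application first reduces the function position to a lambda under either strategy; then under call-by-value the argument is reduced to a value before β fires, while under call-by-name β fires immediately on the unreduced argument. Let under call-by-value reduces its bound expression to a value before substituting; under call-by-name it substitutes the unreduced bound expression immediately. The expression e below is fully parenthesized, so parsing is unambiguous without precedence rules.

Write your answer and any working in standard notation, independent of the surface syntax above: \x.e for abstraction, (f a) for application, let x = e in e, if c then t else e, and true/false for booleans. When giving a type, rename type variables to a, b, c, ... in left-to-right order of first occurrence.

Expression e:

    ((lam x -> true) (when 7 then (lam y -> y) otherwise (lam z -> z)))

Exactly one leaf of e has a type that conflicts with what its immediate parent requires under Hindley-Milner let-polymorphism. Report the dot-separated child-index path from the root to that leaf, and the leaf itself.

Derivation:
\x._ : a -> Bool
  unify Int ~ Bool
  FAIL: mismatch Int ~ Bool

Answer: 1.0 : 7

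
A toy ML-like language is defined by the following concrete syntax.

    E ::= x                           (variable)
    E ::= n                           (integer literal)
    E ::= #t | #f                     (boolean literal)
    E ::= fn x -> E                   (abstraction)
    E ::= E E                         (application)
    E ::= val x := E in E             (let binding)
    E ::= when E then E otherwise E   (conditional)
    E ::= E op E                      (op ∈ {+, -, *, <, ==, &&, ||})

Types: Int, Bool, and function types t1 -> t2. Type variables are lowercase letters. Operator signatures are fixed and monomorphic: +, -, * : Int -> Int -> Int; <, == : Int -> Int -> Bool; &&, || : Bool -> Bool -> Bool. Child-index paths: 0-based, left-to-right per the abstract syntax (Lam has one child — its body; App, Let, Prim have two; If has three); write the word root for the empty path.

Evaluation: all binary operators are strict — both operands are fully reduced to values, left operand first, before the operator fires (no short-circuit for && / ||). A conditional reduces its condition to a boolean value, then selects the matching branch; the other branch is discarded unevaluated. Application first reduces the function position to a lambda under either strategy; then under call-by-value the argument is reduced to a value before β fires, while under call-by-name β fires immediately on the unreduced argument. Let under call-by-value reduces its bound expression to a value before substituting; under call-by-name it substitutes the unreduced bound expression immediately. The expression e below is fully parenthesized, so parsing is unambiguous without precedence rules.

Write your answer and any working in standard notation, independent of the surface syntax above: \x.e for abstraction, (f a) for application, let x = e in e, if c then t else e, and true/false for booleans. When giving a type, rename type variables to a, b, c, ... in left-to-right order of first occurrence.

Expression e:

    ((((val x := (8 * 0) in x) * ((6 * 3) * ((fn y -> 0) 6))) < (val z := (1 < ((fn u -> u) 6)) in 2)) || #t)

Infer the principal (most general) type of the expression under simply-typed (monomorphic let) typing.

Answer: Bool

Working:
  unify Int ~ Int
  unify Int ~ Int
let x : Int
x : Int
  unify Int ~ Int
  unify Int ~ Int
  unify Int ~ Int
  unify Int ~ Int
\y._ : a -> Int
  unify a -> Int ~ Int -> b
  unify a ~ Int
  unify Int ~ b
_ _ : Int
  unify Int ~ Int
  unify Int ~ Int
  unify Int ~ Int
  unify Int ~ Int
u : c
\u._ : c -> c
  unify c -> c ~ Int -> d
  unify c ~ Int
  unify Int ~ d
_ _ : Int
  unify Int ~ Int
let z : Bool
  unify Int ~ Int
  unify Bool ~ Bool
  unify Bool ~ Bool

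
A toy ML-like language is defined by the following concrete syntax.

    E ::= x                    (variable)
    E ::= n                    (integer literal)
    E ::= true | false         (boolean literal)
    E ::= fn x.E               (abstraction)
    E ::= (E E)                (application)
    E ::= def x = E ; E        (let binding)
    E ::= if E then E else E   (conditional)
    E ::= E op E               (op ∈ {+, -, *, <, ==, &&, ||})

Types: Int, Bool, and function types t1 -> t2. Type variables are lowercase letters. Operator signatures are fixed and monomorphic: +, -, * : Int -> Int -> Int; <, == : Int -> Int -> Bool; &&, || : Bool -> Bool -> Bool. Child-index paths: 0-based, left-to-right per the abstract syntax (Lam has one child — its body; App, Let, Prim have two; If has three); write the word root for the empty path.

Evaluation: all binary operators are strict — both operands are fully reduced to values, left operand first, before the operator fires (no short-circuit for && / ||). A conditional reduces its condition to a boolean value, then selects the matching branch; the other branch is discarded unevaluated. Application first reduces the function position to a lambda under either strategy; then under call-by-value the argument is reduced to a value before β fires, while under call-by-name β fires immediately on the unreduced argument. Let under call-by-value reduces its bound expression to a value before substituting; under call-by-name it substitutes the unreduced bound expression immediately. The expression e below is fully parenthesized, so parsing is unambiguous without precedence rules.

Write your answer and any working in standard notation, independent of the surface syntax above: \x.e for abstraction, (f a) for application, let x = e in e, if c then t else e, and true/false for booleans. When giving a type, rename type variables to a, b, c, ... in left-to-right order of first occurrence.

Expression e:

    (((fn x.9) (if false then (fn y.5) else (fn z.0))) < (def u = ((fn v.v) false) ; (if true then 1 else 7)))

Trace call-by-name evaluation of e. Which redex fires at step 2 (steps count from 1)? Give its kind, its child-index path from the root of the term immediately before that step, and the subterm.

Working:
step 0: (((\x.9) (if false then (\y.5) else (\z.0))) < (let u = ((\v.v) false) in (if true then 1 else 7)))
step 1: [beta@0] (9 < (let u = ((\v.v) false) in (if true then 1 else 7)))
step 2: [let@1] (9 < (if true then 1 else 7))

Answer: let at 1 : (let u = ((\v.v) false) in (if true then 1 else 7))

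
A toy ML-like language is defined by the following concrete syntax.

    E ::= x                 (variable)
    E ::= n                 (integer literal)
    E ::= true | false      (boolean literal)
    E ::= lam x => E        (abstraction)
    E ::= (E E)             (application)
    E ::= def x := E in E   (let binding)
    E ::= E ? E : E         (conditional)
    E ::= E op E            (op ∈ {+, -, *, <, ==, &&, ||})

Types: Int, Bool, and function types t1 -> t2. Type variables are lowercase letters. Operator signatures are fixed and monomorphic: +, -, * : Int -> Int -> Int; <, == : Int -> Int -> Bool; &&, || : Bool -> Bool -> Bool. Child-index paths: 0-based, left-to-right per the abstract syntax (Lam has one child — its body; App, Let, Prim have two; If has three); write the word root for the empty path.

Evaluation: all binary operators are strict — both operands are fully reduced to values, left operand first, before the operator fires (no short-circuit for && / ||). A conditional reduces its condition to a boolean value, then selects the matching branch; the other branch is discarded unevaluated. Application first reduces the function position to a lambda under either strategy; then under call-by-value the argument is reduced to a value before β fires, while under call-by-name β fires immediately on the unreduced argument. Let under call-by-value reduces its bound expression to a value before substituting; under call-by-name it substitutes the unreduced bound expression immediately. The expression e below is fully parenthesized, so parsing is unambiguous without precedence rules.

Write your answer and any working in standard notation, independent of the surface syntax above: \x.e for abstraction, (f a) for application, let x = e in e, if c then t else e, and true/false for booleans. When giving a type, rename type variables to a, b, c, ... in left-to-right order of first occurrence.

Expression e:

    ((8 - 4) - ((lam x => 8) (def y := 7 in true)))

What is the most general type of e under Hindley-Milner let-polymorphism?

Answer: Int

Derivation:
  unify Int ~ Int
  unify Int ~ Int
  unify Int ~ Int
\x._ : a -> Int
let y : Int
  unify a -> Int ~ Bool -> b
  unify a ~ Bool
  unify Int ~ b
_ _ : Int
  unify Int ~ Int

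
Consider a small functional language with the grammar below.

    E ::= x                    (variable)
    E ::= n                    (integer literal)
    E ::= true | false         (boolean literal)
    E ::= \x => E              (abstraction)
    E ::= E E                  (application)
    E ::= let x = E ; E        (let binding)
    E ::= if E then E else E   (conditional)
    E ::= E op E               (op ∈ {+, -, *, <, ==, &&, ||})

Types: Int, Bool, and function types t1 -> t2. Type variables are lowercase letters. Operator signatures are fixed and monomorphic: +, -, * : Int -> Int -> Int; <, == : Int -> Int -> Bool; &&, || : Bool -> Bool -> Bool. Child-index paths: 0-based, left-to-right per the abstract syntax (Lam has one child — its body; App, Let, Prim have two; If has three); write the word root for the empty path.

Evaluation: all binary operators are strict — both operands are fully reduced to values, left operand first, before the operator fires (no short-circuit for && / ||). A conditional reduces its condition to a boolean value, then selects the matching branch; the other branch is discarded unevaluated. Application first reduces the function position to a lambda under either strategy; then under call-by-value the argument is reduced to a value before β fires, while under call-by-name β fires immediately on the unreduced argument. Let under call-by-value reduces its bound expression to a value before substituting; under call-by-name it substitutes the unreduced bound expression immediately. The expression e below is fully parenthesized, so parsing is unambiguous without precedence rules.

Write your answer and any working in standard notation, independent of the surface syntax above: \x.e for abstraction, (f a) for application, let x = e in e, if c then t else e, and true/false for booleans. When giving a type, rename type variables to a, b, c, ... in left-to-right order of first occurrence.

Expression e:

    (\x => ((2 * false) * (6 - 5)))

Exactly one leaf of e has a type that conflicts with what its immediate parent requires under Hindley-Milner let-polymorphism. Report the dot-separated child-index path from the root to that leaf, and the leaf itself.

Derivation:
  unify Int ~ Int
  unify Bool ~ Int
  FAIL: mismatch Bool ~ Int

Answer: 0.0.1 : false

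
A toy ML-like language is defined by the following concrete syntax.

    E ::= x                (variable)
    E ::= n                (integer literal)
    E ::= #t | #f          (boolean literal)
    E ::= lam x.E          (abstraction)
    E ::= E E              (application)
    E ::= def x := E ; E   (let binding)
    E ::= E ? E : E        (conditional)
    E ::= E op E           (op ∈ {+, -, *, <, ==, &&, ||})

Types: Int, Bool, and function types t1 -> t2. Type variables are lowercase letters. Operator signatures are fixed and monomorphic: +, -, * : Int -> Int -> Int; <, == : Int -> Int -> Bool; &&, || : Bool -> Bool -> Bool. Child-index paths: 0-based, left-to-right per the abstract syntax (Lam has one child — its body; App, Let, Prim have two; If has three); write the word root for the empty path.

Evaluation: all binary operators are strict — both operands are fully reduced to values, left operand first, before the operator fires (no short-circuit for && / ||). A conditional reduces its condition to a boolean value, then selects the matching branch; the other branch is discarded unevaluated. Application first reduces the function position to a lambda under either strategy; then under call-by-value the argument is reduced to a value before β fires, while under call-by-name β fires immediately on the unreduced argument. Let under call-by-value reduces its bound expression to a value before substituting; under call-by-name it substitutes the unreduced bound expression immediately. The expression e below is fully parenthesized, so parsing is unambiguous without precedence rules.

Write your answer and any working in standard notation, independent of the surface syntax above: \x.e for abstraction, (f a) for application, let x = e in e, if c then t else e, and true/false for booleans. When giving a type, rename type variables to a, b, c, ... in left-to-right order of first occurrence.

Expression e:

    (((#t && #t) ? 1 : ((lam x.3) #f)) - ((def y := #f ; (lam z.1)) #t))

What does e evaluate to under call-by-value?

Answer: 0

Trace:
step 0: ((if (true && true) then 1 else ((\x.3) false)) - ((let y = false in (\z.1)) true))
step 1: [delta@0.0] ((if true then 1 else ((\x.3) false)) - ((let y = false in (\z.1)) true))
step 2: [if@0] (1 - ((let y = false in (\z.1)) true))
step 3: [let@1.0] (1 - ((\z.1) true))
step 4: [beta@1] (1 - 1)
step 5: [delta@root] 0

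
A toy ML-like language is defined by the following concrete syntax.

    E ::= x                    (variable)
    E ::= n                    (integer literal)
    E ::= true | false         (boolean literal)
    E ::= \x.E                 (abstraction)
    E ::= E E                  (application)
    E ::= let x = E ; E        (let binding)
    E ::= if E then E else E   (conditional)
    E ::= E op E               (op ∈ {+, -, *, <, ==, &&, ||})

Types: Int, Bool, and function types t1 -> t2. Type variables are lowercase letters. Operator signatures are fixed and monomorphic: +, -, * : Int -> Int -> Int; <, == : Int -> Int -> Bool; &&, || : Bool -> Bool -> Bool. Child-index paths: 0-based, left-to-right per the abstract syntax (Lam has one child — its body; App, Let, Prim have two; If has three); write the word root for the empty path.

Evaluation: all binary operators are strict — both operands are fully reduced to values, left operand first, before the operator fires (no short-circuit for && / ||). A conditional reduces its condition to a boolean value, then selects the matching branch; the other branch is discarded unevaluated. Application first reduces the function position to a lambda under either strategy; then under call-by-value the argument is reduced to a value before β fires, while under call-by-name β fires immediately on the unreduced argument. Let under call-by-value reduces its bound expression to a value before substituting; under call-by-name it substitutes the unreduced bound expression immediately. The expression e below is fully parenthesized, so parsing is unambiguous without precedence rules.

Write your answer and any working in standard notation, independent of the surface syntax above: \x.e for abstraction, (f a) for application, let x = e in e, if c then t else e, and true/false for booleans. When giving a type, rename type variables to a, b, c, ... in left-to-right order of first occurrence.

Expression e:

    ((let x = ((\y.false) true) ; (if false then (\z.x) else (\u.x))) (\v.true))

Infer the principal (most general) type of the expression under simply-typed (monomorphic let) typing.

Derivation:
\y._ : a -> Bool
  unify a -> Bool ~ Bool -> b
  unify a ~ Bool
  unify Bool ~ b
_ _ : Bool
let x : Bool
  unify Bool ~ Bool
x : Bool
\z._ : c -> Bool
x : Bool
\u._ : d -> Bool
  unify c -> Bool ~ d -> Bool
  unify c ~ d
  unify Bool ~ Bool
\v._ : e -> Bool
  unify d -> Bool ~ (e -> Bool) -> f
  unify d ~ e -> Bool
  unify Bool ~ f
_ _ : Bool

Answer: Bool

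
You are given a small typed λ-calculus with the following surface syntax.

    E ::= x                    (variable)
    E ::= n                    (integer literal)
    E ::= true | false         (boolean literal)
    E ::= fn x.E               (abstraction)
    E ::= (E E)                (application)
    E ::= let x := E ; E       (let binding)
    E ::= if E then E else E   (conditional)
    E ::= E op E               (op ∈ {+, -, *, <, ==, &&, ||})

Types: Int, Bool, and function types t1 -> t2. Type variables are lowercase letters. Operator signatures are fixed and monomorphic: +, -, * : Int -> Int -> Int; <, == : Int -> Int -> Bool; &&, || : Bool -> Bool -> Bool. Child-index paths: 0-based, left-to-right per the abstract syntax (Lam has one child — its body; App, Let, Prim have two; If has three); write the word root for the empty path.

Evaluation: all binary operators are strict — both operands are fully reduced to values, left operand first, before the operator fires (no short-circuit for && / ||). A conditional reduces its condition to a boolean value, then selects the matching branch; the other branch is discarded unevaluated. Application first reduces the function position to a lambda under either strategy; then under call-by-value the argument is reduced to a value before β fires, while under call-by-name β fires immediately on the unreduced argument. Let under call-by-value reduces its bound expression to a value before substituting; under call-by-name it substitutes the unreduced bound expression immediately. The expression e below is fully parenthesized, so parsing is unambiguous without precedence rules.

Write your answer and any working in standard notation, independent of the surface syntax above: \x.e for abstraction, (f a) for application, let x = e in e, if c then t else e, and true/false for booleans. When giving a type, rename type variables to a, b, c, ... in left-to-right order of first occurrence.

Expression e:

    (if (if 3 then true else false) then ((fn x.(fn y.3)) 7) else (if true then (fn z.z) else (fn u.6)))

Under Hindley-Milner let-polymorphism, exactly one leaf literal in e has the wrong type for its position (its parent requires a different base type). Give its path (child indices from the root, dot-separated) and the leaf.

Answer: 0.0 : 3

Working:
  unify Int ~ Bool
  FAIL: mismatch Int ~ Bool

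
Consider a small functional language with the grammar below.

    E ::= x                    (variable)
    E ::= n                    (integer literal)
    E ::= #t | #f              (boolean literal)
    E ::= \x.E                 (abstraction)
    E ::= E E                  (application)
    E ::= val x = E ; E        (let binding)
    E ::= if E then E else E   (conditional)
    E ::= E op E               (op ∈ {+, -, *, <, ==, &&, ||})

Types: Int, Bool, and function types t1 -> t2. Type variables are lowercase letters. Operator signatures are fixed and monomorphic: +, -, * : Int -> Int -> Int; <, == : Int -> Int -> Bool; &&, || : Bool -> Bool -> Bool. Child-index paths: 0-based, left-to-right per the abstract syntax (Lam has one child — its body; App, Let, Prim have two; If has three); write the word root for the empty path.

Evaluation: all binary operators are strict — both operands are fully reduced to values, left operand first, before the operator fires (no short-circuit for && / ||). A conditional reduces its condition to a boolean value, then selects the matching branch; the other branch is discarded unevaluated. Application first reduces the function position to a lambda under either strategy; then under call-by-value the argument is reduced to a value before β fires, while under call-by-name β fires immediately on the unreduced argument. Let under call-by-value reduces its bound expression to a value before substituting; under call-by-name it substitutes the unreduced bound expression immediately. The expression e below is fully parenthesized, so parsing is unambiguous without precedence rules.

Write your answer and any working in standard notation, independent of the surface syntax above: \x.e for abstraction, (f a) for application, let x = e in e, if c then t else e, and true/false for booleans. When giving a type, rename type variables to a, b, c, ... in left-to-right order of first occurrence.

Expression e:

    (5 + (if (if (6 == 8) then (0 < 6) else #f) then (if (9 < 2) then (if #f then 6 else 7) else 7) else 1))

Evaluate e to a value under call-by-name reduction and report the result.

Derivation:
step 0: (5 + (if (if (6 == 8) then (0 < 6) else false) then (if (9 < 2) then (if false then 6 else 7) else 7) else 1))
step 1: [delta@1.0.0] (5 + (if (if false then (0 < 6) else false) then (if (9 < 2) then (if false then 6 else 7) else 7) else 1))
step 2: [if@1.0] (5 + (if false then (if (9 < 2) then (if false then 6 else 7) else 7) else 1))
step 3: [if@1] (5 + 1)
step 4: [delta@root] 6

Answer: 6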